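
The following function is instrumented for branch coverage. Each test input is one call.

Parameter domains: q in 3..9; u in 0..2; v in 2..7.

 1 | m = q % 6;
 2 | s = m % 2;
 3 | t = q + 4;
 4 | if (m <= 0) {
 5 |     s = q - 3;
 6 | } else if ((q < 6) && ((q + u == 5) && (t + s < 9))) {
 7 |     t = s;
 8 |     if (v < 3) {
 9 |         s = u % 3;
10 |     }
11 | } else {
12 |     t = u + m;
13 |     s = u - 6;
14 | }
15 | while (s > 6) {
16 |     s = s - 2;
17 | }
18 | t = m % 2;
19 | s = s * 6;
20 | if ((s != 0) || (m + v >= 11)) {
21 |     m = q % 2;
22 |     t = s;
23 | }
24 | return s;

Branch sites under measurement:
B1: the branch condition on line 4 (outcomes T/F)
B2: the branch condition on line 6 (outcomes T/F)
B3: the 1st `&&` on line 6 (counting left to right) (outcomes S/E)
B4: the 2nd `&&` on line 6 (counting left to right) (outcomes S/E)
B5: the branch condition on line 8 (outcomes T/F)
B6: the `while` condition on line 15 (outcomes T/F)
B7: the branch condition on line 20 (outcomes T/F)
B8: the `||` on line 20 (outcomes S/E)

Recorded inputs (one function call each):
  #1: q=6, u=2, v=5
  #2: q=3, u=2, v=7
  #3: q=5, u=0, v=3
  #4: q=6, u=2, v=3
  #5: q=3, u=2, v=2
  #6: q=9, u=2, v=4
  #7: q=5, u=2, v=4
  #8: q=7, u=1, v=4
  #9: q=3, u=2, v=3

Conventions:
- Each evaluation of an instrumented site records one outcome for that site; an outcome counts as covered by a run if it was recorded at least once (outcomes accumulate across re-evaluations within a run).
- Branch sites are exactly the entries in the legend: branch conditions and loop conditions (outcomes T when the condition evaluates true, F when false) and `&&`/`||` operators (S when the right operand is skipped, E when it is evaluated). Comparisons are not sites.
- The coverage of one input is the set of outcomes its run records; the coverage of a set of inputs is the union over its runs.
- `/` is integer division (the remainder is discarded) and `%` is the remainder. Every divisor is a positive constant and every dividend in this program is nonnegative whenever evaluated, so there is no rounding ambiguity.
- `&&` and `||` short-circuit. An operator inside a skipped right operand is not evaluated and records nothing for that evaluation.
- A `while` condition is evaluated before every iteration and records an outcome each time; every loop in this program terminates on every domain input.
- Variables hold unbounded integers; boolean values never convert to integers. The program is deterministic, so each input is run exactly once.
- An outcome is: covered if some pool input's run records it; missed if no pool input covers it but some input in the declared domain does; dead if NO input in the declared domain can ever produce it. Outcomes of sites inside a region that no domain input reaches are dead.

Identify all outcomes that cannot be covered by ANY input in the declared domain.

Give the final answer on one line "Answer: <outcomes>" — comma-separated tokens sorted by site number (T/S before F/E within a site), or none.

sweeping the full domain (126 inputs) for each outcome:
  B6=T: never recorded by any domain input -> dead
  reachable outcomes have witnesses, e.g. B1=T (e.g. q=6, u=0, v=2), B1=F (e.g. q=3, u=0, v=2), B2=T (e.g. q=3, u=2, v=2), B2=F (e.g. q=3, u=0, v=2)

Answer: B6=T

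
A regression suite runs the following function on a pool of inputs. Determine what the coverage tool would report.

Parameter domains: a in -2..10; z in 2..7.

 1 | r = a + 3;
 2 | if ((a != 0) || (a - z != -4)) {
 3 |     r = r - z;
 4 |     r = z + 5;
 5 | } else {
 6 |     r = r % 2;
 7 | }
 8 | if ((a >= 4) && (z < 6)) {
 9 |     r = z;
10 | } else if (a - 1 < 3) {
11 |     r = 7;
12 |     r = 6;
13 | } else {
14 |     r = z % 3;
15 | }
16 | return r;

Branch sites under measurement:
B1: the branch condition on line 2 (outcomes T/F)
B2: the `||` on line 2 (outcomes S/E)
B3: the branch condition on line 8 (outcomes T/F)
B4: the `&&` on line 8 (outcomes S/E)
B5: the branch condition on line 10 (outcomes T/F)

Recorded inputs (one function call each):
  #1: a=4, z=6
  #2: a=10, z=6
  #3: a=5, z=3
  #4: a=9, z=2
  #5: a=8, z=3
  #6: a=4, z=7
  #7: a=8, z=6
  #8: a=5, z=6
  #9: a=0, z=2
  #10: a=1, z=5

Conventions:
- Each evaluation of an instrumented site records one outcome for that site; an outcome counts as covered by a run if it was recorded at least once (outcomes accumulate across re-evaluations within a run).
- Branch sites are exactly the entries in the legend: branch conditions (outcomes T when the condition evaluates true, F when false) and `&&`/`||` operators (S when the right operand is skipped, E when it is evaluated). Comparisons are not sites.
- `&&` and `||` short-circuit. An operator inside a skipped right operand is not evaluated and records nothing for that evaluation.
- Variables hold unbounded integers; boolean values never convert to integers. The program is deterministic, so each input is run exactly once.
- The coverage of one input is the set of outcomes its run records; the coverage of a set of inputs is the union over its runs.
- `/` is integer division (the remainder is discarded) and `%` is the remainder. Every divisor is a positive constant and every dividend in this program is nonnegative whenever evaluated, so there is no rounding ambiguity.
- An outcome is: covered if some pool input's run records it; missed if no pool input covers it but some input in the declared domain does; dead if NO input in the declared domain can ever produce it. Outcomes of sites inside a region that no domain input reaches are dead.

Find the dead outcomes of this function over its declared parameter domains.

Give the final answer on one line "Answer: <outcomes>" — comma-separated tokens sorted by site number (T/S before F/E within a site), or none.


sweeping the full domain (78 inputs) for each outcome:
  reachable outcomes have witnesses, e.g. B1=T (e.g. a=-2, z=2), B1=F (e.g. a=0, z=4), B2=S (e.g. a=-2, z=2), B2=E (e.g. a=0, z=2)
Answer: none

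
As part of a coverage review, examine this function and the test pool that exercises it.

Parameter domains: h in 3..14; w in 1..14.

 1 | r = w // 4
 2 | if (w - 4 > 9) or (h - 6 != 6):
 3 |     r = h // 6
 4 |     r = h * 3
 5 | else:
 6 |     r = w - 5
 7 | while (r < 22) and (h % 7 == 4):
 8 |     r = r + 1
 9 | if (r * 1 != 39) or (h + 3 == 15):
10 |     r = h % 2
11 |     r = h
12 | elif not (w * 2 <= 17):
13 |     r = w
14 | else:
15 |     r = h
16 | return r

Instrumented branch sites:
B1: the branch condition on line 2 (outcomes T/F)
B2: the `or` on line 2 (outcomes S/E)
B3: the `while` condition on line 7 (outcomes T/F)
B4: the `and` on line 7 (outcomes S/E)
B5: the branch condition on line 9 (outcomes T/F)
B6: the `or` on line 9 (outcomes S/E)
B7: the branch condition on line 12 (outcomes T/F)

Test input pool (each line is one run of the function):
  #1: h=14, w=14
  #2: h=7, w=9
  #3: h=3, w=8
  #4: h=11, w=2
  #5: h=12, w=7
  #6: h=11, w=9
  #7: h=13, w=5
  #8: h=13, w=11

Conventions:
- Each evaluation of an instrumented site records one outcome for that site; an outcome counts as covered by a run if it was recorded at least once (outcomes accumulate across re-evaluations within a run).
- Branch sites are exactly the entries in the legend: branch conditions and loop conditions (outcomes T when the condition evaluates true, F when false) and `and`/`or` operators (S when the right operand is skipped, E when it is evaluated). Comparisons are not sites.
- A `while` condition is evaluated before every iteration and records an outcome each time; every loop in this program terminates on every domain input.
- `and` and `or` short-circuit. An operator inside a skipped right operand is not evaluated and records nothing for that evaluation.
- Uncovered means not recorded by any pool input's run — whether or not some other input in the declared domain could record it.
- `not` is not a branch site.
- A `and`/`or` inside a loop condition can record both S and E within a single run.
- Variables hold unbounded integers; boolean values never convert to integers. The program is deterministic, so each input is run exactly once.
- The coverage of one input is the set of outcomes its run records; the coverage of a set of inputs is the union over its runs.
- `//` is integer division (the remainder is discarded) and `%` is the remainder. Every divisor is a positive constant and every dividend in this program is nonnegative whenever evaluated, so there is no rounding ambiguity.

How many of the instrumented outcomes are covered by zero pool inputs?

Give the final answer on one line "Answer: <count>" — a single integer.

input #1, h=14, w=14: events B2->S, B1->T, B4->S, B3->F, B6->S, B5->T; outcomes B1=T, B2=S, B3=F, B4=S, B5=T, B6=S
input #2, h=7, w=9: events B2->E, B1->T, B4->E, B3->F, B6->S, B5->T; outcomes B1=T, B2=E, B3=F, B4=E, B5=T, B6=S
input #3, h=3, w=8: events B2->E, B1->T, B4->E, B3->F, B6->S, B5->T; outcomes B1=T, B2=E, B3=F, B4=E, B5=T, B6=S
input #4, h=11, w=2: events B2->E, B1->T, B4->S, B3->F, B6->S, B5->T; outcomes B1=T, B2=E, B3=F, B4=S, B5=T, B6=S
input #5, h=12, w=7: events B2->E, B1->F, B4->E, B3->F, B6->S, B5->T; outcomes B1=F, B2=E, B3=F, B4=E, B5=T, B6=S
input #6, h=11, w=9: events B2->E, B1->T, B4->S, B3->F, B6->S, B5->T; outcomes B1=T, B2=E, B3=F, B4=S, B5=T, B6=S
input #7, h=13, w=5: events B2->E, B1->T, B4->S, B3->F, B6->E, B5->F, B7->F; outcomes B1=T, B2=E, B3=F, B4=S, B5=F, B6=E, B7=F
input #8, h=13, w=11: events B2->E, B1->T, B4->S, B3->F, B6->E, B5->F, B7->T; outcomes B1=T, B2=E, B3=F, B4=S, B5=F, B6=E, B7=T
union over the pool: B1=T, B1=F, B2=S, B2=E, B3=F, B4=S, B4=E, B5=T, B5=F, B6=S, B6=E, B7=T, B7=F
uncovered (1 of 14): B3=T

Answer: 1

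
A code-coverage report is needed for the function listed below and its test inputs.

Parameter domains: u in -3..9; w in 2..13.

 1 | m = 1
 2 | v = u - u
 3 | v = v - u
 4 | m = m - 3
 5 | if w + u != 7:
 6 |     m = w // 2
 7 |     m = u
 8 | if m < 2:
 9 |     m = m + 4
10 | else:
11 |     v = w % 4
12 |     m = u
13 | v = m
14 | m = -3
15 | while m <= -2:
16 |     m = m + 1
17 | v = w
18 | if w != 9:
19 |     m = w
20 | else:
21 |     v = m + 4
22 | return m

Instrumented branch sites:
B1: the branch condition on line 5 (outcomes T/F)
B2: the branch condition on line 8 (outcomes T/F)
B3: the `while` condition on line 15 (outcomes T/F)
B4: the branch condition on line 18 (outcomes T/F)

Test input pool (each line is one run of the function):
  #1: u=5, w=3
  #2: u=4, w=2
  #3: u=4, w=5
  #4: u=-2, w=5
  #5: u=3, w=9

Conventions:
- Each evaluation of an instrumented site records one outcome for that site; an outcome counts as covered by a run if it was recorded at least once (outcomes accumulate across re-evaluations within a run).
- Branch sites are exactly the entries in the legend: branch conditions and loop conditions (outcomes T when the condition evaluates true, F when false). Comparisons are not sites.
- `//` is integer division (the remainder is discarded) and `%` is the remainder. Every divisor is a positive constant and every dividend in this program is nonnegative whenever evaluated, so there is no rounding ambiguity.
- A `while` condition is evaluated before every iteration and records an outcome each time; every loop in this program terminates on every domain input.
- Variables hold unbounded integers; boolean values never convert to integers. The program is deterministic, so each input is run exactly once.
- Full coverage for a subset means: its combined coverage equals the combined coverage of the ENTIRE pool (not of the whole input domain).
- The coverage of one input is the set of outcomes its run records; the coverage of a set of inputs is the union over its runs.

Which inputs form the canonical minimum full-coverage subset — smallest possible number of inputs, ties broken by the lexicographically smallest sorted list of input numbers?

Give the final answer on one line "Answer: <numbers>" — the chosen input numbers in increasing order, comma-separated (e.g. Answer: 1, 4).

input #1, u=5, w=3: events B1->T, B2->F, B3->T, B3->T, B3->F, B4->T; outcomes B1=T, B2=F, B3=T, B3=F, B4=T
input #2, u=4, w=2: events B1->T, B2->F, B3->T, B3->T, B3->F, B4->T; outcomes B1=T, B2=F, B3=T, B3=F, B4=T
input #3, u=4, w=5: events B1->T, B2->F, B3->T, B3->T, B3->F, B4->T; outcomes B1=T, B2=F, B3=T, B3=F, B4=T
input #4, u=-2, w=5: events B1->T, B2->T, B3->T, B3->T, B3->F, B4->T; outcomes B1=T, B2=T, B3=T, B3=F, B4=T
input #5, u=3, w=9: events B1->T, B2->F, B3->T, B3->T, B3->F, B4->F; outcomes B1=T, B2=F, B3=T, B3=F, B4=F
together the pool reaches 7 outcomes: B1=T, B2=T, B2=F, B3=T, B3=F, B4=T, B4=F
checked all size-1 subsets: none covers 7 outcomes (max 5/7)
inputs {4, 5} (size 2) cover everything; no size-2 subset with a lexicographically smaller index list covers all 7

Answer: 4, 5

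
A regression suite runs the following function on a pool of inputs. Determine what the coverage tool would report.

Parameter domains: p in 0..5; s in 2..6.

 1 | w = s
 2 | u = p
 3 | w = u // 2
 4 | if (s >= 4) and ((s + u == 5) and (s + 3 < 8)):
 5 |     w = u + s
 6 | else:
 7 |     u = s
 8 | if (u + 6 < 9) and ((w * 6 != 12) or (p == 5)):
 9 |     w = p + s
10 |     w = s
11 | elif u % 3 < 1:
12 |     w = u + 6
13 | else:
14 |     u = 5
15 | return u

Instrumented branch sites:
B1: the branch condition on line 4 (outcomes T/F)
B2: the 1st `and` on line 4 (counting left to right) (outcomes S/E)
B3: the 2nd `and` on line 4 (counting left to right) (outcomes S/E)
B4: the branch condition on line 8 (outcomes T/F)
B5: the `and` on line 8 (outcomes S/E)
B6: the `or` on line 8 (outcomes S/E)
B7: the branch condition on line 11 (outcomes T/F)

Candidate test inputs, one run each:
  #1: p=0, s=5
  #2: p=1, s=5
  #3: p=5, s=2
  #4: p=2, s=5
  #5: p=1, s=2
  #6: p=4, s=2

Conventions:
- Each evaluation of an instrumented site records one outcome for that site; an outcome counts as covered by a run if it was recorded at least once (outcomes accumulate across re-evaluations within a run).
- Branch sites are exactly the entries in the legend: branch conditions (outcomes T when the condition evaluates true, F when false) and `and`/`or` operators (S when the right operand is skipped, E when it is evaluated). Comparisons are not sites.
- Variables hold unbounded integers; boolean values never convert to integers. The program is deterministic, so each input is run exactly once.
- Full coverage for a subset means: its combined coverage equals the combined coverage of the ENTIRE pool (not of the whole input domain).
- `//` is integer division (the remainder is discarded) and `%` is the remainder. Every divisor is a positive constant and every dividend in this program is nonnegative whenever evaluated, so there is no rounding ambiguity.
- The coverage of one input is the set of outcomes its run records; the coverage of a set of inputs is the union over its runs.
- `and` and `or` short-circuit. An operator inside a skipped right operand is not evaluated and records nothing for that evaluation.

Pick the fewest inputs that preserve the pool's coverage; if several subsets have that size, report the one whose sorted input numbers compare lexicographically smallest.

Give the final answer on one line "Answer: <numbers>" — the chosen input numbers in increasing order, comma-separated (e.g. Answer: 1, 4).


test 1 (p=0, s=5) fires B2->E, B3->E, B1->F, B5->S, B4->F, B7->F; hits B1=F, B2=E, B3=E, B4=F, B5=S, B7=F
test 2 (p=1, s=5) fires B2->E, B3->S, B1->F, B5->S, B4->F, B7->F; hits B1=F, B2=E, B3=S, B4=F, B5=S, B7=F
test 3 (p=5, s=2) fires B2->S, B1->F, B5->E, B6->E, B4->T; hits B1=F, B2=S, B4=T, B5=E, B6=E
test 4 (p=2, s=5) fires B2->E, B3->S, B1->F, B5->S, B4->F, B7->F; hits B1=F, B2=E, B3=S, B4=F, B5=S, B7=F
test 5 (p=1, s=2) fires B2->S, B1->F, B5->E, B6->S, B4->T; hits B1=F, B2=S, B4=T, B5=E, B6=S
test 6 (p=4, s=2) fires B2->S, B1->F, B5->E, B6->E, B4->F, B7->F; hits B1=F, B2=S, B4=F, B5=E, B6=E, B7=F
pool-wide coverage (12 outcomes): B1=F, B2=S, B2=E, B3=S, B3=E, B4=T, B4=F, B5=S, B5=E, B6=S, B6=E, B7=F
every size-1 subset falls short of the 12 outcomes (best: 6/12)
every size-2 subset falls short of the 12 outcomes (best: 10/12)
every size-3 subset falls short of the 12 outcomes (best: 11/12)
the canonical winner is {1, 2, 3, 5}: size 4, full 12-outcome coverage, earliest index list among size-4 covers
Answer: 1, 2, 3, 5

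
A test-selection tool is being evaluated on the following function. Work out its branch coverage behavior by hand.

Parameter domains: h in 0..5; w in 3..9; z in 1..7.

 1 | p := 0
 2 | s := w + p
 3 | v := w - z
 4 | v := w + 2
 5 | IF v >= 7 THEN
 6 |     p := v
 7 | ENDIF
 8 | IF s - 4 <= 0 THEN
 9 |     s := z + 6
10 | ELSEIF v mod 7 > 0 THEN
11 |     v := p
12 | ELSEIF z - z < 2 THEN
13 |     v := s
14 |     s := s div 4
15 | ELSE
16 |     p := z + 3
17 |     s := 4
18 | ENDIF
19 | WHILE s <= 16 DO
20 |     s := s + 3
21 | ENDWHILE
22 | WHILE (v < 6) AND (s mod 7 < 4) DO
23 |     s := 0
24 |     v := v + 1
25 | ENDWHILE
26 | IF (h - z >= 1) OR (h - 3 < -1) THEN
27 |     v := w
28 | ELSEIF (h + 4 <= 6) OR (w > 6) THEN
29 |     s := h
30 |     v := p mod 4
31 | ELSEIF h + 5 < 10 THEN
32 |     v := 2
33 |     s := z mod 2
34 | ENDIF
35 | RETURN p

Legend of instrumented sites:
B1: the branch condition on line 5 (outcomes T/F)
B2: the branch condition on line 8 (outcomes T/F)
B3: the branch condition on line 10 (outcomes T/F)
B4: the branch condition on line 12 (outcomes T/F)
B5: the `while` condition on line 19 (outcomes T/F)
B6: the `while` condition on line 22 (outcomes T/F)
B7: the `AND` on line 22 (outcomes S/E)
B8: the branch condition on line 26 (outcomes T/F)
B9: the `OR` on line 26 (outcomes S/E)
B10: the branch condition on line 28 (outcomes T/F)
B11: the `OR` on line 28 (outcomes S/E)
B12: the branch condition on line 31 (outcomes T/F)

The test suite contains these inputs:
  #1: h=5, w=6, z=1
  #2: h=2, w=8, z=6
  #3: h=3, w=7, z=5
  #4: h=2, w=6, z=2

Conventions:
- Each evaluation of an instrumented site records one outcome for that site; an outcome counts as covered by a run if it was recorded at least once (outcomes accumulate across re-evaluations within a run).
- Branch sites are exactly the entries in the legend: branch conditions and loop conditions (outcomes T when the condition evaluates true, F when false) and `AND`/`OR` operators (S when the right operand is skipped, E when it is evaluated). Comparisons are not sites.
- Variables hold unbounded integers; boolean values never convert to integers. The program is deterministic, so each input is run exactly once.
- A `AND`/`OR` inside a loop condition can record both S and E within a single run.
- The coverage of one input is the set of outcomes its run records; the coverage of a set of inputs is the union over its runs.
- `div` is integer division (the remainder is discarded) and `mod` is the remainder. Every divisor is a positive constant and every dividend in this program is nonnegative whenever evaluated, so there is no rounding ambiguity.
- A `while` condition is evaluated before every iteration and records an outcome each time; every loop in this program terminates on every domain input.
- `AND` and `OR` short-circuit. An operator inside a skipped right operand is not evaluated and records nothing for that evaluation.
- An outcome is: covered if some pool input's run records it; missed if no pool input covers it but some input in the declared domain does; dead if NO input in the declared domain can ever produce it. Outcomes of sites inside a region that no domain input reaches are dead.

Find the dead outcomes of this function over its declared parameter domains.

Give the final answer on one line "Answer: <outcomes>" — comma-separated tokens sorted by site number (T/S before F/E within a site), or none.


running all 294 domain inputs and tallying outcomes:
  B4=F: zero occurrences over every domain input -> dead
  reachable outcomes have witnesses, e.g. B1=T (e.g. h=0, w=5, z=1), B1=F (e.g. h=0, w=3, z=1), B2=T (e.g. h=0, w=3, z=1), B2=F (e.g. h=0, w=5, z=1)
Answer: B4=F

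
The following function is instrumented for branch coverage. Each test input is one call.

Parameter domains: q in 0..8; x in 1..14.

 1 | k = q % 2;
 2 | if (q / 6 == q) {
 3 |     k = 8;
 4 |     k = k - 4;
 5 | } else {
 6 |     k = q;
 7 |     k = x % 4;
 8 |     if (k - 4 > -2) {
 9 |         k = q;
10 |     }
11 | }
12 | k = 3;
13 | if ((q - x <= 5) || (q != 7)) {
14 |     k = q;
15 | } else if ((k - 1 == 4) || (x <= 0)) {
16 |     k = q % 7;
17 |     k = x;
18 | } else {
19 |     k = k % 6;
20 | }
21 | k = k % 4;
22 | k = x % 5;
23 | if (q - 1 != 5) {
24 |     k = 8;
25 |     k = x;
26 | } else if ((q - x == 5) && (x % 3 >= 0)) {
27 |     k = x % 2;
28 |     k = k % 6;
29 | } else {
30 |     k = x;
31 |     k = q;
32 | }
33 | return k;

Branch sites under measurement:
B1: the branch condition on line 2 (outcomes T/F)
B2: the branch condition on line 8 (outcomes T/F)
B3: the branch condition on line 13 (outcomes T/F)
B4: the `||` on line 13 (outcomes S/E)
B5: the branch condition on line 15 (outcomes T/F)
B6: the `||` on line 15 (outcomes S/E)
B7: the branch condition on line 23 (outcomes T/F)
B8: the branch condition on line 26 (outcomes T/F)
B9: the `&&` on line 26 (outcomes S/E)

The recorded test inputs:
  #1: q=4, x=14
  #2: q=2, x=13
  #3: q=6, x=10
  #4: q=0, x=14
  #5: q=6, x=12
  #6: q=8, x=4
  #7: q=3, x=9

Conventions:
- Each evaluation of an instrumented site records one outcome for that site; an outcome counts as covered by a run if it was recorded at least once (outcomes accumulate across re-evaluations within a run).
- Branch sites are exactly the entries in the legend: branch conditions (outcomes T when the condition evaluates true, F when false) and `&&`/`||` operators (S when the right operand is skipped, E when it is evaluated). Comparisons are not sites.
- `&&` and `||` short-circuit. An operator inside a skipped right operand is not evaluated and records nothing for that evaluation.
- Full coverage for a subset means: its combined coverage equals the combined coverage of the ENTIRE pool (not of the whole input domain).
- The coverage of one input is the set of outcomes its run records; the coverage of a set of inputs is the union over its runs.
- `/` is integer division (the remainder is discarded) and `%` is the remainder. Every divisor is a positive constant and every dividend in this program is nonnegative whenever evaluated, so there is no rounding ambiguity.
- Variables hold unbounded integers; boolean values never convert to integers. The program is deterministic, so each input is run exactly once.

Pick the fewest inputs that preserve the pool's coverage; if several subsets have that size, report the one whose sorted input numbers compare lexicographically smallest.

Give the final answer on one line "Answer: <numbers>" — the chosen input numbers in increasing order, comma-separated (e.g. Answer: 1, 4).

test 1 (q=4, x=14) fires B1->F, B2->F, B4->S, B3->T, B7->T; hits B1=F, B2=F, B3=T, B4=S, B7=T
test 2 (q=2, x=13) fires B1->F, B2->F, B4->S, B3->T, B7->T; hits B1=F, B2=F, B3=T, B4=S, B7=T
test 3 (q=6, x=10) fires B1->F, B2->F, B4->S, B3->T, B7->F, B9->S, B8->F; hits B1=F, B2=F, B3=T, B4=S, B7=F, B8=F, B9=S
test 4 (q=0, x=14) fires B1->T, B4->S, B3->T, B7->T; hits B1=T, B3=T, B4=S, B7=T
test 5 (q=6, x=12) fires B1->F, B2->F, B4->S, B3->T, B7->F, B9->S, B8->F; hits B1=F, B2=F, B3=T, B4=S, B7=F, B8=F, B9=S
test 6 (q=8, x=4) fires B1->F, B2->F, B4->S, B3->T, B7->T; hits B1=F, B2=F, B3=T, B4=S, B7=T
test 7 (q=3, x=9) fires B1->F, B2->F, B4->S, B3->T, B7->T; hits B1=F, B2=F, B3=T, B4=S, B7=T
union over all inputs: B1=T, B1=F, B2=F, B3=T, B4=S, B7=T, B7=F, B8=F, B9=S (9 outcomes)
size 1 is not enough: best union over all size-1 subsets is 7/9
at size 2, {3, 4} reaches all 9 outcomes; every lexicographically earlier size-2 subset fails

Answer: 3, 4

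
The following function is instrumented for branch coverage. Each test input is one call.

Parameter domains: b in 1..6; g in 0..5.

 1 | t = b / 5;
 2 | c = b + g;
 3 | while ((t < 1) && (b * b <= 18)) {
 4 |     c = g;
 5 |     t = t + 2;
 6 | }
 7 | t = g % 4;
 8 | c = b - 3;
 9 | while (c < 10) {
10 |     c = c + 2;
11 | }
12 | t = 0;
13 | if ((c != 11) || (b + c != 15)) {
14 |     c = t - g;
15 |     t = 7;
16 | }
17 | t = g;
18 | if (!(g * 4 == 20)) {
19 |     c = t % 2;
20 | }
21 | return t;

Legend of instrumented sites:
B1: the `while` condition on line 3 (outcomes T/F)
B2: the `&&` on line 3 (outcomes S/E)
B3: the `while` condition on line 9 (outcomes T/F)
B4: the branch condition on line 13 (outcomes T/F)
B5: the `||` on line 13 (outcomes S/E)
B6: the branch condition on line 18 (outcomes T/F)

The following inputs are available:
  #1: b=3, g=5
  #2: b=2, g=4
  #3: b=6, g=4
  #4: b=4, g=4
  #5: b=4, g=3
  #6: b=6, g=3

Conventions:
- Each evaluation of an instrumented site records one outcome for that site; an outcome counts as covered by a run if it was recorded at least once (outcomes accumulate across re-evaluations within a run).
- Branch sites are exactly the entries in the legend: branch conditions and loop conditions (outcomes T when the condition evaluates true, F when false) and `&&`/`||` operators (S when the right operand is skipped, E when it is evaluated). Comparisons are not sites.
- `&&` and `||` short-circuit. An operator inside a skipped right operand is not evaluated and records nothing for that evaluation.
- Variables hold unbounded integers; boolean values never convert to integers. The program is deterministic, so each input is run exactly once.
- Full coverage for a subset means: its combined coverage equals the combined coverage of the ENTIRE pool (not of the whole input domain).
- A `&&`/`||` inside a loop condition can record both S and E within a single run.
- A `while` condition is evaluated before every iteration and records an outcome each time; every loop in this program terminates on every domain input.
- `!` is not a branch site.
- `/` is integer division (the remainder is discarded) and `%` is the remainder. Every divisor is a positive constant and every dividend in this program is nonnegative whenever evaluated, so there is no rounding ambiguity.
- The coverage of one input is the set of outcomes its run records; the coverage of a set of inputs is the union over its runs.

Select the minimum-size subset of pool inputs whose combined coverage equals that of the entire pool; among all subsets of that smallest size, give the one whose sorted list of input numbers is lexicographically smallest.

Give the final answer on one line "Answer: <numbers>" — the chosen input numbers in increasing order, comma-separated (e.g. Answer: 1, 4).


test 1 (b=3, g=5) hits B1=T, B1=F, B2=S, B2=E, B3=T, B3=F, B4=T, B5=S, B6=F
test 2 (b=2, g=4) hits B1=T, B1=F, B2=S, B2=E, B3=T, B3=F, B4=T, B5=E, B6=T
test 3 (b=6, g=4) hits B1=F, B2=S, B3=T, B3=F, B4=T, B5=E, B6=T
test 4 (b=4, g=4) hits B1=T, B1=F, B2=S, B2=E, B3=T, B3=F, B4=F, B5=E, B6=T
test 5 (b=4, g=3) hits B1=T, B1=F, B2=S, B2=E, B3=T, B3=F, B4=F, B5=E, B6=T
test 6 (b=6, g=3) hits B1=F, B2=S, B3=T, B3=F, B4=T, B5=E, B6=T
union over all inputs: B1=T, B1=F, B2=S, B2=E, B3=T, B3=F, B4=T, B4=F, B5=S, B5=E, B6=T, B6=F (12 outcomes)
every size-1 subset falls short of the 12 outcomes (best: 9/12)
at size 2, {1, 4} reaches all 12 outcomes; every lexicographically earlier size-2 subset fails
Answer: 1, 4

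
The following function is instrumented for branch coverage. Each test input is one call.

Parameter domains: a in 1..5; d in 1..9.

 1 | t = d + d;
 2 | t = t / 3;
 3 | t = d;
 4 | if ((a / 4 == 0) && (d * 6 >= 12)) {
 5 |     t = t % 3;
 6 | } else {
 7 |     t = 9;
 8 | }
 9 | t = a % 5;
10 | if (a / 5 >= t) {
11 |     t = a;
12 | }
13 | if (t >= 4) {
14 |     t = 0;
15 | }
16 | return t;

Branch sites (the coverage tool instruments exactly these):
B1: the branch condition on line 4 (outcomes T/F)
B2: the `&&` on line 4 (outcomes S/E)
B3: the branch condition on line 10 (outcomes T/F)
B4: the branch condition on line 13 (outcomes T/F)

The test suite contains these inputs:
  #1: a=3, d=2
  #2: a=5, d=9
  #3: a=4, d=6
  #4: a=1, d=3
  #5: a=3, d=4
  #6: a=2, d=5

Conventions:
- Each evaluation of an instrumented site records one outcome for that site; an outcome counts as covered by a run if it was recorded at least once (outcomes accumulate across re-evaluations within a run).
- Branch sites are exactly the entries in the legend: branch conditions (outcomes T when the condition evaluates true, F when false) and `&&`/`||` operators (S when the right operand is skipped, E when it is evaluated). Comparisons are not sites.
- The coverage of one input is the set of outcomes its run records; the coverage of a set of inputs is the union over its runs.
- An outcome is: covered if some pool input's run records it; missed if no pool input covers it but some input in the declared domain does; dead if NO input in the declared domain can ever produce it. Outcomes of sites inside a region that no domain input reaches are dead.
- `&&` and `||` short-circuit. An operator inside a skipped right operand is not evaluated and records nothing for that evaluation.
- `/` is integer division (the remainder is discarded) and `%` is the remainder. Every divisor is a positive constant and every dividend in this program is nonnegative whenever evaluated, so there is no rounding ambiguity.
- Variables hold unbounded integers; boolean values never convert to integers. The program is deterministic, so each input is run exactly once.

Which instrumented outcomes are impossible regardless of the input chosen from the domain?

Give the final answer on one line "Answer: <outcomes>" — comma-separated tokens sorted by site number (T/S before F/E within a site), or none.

sweeping the full domain (45 inputs) for each outcome:
  reachable outcomes have witnesses, e.g. B1=T (e.g. a=1, d=2), B1=F (e.g. a=1, d=1), B2=S (e.g. a=4, d=1), B2=E (e.g. a=1, d=1)

Answer: none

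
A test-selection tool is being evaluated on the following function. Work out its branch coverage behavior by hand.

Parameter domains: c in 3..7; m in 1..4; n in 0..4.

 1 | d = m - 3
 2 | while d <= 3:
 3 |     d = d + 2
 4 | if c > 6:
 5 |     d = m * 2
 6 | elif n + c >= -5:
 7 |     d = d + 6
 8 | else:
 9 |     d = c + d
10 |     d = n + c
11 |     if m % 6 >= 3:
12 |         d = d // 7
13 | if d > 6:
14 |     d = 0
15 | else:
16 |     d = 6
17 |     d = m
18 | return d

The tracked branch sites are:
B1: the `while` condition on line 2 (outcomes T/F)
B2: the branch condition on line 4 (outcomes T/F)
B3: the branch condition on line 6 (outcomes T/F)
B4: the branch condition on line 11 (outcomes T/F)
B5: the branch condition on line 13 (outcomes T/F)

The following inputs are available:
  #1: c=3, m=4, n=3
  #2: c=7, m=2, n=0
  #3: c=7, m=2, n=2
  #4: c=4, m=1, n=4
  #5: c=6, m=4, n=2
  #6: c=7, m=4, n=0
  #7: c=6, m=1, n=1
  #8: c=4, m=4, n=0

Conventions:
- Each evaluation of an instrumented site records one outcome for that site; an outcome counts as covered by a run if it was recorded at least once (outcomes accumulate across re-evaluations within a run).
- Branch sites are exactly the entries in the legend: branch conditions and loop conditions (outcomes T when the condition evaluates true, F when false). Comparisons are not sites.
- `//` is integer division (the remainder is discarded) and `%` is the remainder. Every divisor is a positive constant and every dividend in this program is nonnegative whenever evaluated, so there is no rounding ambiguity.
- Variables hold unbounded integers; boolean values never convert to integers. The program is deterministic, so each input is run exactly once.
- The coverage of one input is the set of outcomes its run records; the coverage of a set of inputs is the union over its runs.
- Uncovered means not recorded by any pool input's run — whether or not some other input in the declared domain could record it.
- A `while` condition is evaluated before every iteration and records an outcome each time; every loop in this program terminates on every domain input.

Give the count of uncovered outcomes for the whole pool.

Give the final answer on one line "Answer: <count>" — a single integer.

input #1 (c=3, m=4, n=3): events B1->T, B1->T, B1->F, B2->F, B3->T, B5->T; covers B1=T, B1=F, B2=F, B3=T, B5=T
input #2 (c=7, m=2, n=0): events B1->T, B1->T, B1->T, B1->F, B2->T, B5->F; covers B1=T, B1=F, B2=T, B5=F
input #3 (c=7, m=2, n=2): events B1->T, B1->T, B1->T, B1->F, B2->T, B5->F; covers B1=T, B1=F, B2=T, B5=F
input #4 (c=4, m=1, n=4): events B1->T, B1->T, B1->T, B1->F, B2->F, B3->T, B5->T; covers B1=T, B1=F, B2=F, B3=T, B5=T
input #5 (c=6, m=4, n=2): events B1->T, B1->T, B1->F, B2->F, B3->T, B5->T; covers B1=T, B1=F, B2=F, B3=T, B5=T
input #6 (c=7, m=4, n=0): events B1->T, B1->T, B1->F, B2->T, B5->T; covers B1=T, B1=F, B2=T, B5=T
input #7 (c=6, m=1, n=1): events B1->T, B1->T, B1->T, B1->F, B2->F, B3->T, B5->T; covers B1=T, B1=F, B2=F, B3=T, B5=T
input #8 (c=4, m=4, n=0): events B1->T, B1->T, B1->F, B2->F, B3->T, B5->T; covers B1=T, B1=F, B2=F, B3=T, B5=T
union over the pool: B1=T, B1=F, B2=T, B2=F, B3=T, B5=T, B5=F
uncovered (3 of 10): B3=F, B4=T, B4=F

Answer: 3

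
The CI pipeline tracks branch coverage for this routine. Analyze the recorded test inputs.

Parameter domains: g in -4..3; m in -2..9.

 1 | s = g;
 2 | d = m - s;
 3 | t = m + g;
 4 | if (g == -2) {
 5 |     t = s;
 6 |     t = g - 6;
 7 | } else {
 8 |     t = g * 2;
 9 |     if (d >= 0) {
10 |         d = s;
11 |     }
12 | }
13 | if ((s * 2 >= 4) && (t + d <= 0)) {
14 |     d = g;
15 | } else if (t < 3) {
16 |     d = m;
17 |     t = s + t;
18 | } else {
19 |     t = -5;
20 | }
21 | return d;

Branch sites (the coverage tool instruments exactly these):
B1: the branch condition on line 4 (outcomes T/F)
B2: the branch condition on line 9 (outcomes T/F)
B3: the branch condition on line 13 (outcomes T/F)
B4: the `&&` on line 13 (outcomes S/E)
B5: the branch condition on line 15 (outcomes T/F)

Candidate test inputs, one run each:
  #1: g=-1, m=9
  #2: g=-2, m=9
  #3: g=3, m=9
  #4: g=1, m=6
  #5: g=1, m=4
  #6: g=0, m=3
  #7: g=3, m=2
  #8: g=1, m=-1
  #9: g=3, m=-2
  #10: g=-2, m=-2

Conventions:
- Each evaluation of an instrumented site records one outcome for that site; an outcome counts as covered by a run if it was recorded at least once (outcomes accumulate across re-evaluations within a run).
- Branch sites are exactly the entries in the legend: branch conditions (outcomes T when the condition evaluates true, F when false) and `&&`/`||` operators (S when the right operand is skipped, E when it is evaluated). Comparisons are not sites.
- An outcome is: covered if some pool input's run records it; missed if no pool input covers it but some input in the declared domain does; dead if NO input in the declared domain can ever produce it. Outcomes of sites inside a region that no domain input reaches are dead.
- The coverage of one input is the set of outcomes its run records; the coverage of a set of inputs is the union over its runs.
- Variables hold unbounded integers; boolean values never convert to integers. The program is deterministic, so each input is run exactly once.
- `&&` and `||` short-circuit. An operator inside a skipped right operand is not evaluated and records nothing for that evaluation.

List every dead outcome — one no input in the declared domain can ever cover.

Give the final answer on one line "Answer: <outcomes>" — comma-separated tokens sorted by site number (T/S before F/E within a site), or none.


sweeping the full domain (96 inputs) for each outcome:
  reachable outcomes have witnesses, e.g. B1=T (e.g. g=-2, m=-2), B1=F (e.g. g=-4, m=-2), B2=T (e.g. g=-4, m=-2), B2=F (e.g. g=-1, m=-2)
Answer: none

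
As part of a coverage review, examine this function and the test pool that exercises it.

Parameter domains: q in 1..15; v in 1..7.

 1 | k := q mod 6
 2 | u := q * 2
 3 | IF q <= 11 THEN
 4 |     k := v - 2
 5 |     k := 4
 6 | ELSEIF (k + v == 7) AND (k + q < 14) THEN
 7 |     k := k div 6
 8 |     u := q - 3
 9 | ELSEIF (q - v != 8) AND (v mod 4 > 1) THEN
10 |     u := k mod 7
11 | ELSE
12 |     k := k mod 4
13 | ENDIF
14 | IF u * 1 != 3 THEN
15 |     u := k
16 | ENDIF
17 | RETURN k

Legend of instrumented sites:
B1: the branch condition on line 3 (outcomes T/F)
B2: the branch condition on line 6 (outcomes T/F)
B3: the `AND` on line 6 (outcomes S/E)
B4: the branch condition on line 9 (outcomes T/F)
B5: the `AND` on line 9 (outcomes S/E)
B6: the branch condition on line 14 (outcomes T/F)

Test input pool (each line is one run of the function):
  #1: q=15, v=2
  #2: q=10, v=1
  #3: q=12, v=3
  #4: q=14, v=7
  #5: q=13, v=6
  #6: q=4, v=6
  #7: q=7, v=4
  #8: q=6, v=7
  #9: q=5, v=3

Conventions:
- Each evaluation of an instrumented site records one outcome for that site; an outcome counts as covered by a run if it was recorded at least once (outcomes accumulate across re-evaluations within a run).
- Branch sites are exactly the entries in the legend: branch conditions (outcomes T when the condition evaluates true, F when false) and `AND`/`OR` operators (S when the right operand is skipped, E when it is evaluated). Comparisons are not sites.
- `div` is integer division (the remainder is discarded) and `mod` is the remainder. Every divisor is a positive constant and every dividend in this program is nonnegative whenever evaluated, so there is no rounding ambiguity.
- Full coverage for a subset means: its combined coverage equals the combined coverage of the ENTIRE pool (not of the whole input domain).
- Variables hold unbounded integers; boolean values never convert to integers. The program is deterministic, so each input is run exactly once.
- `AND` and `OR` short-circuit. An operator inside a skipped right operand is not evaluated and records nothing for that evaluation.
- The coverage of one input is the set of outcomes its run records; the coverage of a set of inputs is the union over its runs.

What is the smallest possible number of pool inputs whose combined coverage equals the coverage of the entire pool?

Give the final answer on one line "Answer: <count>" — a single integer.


#1 (q=15, v=2) -> covered: B1=F, B2=F, B3=S, B4=T, B5=E, B6=F
#2 (q=10, v=1) -> covered: B1=T, B6=T
#3 (q=12, v=3) -> covered: B1=F, B2=F, B3=S, B4=T, B5=E, B6=T
#4 (q=14, v=7) -> covered: B1=F, B2=F, B3=S, B4=T, B5=E, B6=T
#5 (q=13, v=6) -> covered: B1=F, B2=F, B3=E, B4=T, B5=E, B6=T
#6 (q=4, v=6) -> covered: B1=T, B6=T
#7 (q=7, v=4) -> covered: B1=T, B6=T
#8 (q=6, v=7) -> covered: B1=T, B6=T
#9 (q=5, v=3) -> covered: B1=T, B6=T
together the pool reaches 9 outcomes: B1=T, B1=F, B2=F, B3=S, B3=E, B4=T, B5=E, B6=T, B6=F
checked all size-1 subsets: none covers 9 outcomes (max 6/9)
checked all size-2 subsets: none covers 9 outcomes (max 8/9)
at size 3, {1, 2, 5} reaches all 9 outcomes; every lexicographically earlier size-3 subset fails
Answer: 3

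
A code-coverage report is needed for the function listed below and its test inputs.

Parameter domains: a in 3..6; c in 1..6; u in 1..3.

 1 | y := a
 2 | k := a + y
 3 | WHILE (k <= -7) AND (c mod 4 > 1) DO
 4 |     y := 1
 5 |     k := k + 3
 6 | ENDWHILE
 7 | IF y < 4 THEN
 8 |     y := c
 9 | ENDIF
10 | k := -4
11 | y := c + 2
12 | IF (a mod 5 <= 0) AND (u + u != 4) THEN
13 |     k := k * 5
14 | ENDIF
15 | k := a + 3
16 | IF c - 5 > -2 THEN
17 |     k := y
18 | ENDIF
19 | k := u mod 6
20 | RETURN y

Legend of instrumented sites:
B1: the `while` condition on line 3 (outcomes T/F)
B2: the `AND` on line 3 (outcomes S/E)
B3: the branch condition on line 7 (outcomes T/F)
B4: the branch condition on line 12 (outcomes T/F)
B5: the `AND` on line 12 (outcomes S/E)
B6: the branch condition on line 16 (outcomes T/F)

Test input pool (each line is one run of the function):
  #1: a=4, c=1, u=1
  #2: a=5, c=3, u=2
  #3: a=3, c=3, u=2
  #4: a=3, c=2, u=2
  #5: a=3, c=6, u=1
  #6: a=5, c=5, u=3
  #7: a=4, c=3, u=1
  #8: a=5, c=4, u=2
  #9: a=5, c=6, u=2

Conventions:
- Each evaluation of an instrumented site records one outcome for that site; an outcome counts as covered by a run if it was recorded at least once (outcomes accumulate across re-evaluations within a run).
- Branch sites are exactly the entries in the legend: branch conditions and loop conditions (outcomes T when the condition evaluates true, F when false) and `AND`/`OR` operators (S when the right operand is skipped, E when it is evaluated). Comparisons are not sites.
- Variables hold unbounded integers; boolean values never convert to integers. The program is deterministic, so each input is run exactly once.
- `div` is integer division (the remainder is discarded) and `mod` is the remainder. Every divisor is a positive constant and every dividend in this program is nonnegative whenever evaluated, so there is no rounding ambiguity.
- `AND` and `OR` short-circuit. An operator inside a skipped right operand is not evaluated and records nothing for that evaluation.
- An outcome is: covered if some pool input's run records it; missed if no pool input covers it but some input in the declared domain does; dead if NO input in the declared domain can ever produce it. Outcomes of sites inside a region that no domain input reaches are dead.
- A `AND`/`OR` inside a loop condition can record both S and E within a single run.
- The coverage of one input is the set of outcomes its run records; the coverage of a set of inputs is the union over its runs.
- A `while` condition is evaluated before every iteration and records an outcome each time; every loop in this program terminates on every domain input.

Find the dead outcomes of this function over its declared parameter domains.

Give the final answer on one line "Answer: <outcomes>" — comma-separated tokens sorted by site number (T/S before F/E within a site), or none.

exhaustive pass over the 72-input domain:
  B1=T: unreachable across the whole domain -> dead
  B2=E: unreachable across the whole domain -> dead
  reachable outcomes have witnesses, e.g. B1=F (e.g. a=3, c=1, u=1), B2=S (e.g. a=3, c=1, u=1), B3=T (e.g. a=3, c=1, u=1), B3=F (e.g. a=4, c=1, u=1)

Answer: B1=T, B2=E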